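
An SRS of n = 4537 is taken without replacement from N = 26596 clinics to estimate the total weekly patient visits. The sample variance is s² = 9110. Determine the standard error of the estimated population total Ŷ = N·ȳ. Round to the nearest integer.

34322

Var(Ŷ) = N²·Var(ȳ) = N²·(1 − n/N)·s²/n.
f = 4537/26596 = 0.17058956; Var(ȳ) = 0.82941044·9110/4537 = 1.665402.
Var(Ŷ) = 26596² · 1.665402 = 1.1780175 × 10^9.
SE(Ŷ) = √(1.1780175 × 10^9) = 34322.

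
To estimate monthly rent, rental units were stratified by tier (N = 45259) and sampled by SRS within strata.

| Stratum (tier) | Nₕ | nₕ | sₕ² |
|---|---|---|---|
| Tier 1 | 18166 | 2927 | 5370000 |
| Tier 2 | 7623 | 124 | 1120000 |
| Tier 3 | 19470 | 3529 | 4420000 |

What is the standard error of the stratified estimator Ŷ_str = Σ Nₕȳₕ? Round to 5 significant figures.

1.1887 × 10^6

Var(Ŷ_str) = Σₕ Nₕ²(1 − fₕ)sₕ²/nₕ.
Tier 1: 18166²·(1 − 2927/18166)·5370000/2927 = 5.0788729 × 10^11.
Tier 2: 7623²·(1 − 124/7623)·1120000/124 = 5.1632792 × 10^11.
Tier 3: 19470²·(1 − 3529/19470)·4420000/3529 = 3.8873364 × 10^11.
Sum = 1.4129489 × 10^12.
SE = √(1.4129489 × 10^12) = 1.1887 × 10^6.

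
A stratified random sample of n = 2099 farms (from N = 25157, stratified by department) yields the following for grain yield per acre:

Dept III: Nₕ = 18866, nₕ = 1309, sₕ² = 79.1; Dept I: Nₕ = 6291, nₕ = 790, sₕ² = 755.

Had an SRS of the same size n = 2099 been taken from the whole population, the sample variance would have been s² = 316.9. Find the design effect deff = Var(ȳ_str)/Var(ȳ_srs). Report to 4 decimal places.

Var(ȳ_str) = Σ Wₕ²(1−fₕ)sₕ²/nₕ with Wₕ = Nₕ/25157:
  Dept III: (18866/25157)²·(1−1309/18866)·79.1/1309 = 0.031626365
  Dept I: (6291/25157)²·(1−790/6291)·755/790 = 0.052259288
  → Var(ȳ_str) = 0.083885653.
Var(ȳ_srs) = (1 − 2099/25157)·316.9/2099 = 0.13837976.
deff = 0.083885653 / 0.13837976 = 0.6062.

0.6062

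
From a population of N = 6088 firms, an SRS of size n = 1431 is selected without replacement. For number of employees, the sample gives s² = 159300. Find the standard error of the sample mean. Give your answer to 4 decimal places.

9.2279

Under SRS without replacement, Var(ȳ) = (1 − f)·s²/n with f = n/N = 1431/6088 = 0.23505256.
Var(ȳ) = (1 − 0.23505256)·159300/1431 = 0.76494744·111.32075 = 85.154526.
SE(ȳ) = √(85.154526) = 9.2279.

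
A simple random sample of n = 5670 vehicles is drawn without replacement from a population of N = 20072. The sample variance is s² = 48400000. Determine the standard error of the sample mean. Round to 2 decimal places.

Under SRS without replacement, Var(ȳ) = (1 − f)·s²/n with f = n/N = 5670/20072 = 0.28248306.
Var(ȳ) = (1 − 0.28248306)·48400000/5670 = 0.71751694·8536.1552 = 6124.836.
SE(ȳ) = √(6124.836) = 78.26.

78.26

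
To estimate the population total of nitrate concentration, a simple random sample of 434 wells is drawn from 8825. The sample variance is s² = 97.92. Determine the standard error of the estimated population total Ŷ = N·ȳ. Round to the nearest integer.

Var(Ŷ) = N²·Var(ȳ) = N²·(1 − n/N)·s²/n.
f = 434/8825 = 0.04917847; Var(ȳ) = 0.95082153·97.92/434 = 0.21452637.
Var(Ŷ) = 8825² · 0.21452637 = 1.6707448 × 10^7.
SE(Ŷ) = √(1.6707448 × 10^7) = 4087.

4087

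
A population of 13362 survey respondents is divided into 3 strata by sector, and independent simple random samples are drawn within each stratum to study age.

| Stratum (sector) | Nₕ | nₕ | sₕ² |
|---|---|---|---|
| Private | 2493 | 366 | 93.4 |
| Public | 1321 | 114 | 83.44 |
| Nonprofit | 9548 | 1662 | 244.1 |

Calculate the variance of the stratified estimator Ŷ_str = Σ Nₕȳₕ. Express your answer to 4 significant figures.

1.358 × 10^7

Var(Ŷ_str) = Σₕ Nₕ²(1 − fₕ)sₕ²/nₕ.
Private: 2493²·(1 − 366/2493)·93.4/366 = 1.35318 × 10^6.
Public: 1321²·(1 − 114/1321)·83.44/114 = 1.1670233 × 10^6.
Nonprofit: 9548²·(1 − 1662/9548)·244.1/1662 = 1.1058748 × 10^7.
Sum = 1.3578951 × 10^7.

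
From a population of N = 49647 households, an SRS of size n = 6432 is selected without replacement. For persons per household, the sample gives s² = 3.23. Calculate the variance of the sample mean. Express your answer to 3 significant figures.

4.37 × 10^-4

Under SRS without replacement, Var(ȳ) = (1 − f)·s²/n with f = n/N = 6432/49647 = 0.12955466.
Var(ȳ) = (1 − 0.12955466)·3.23/6432 = 0.87044534·5.0217662 × 10^-4 = 4.371173 × 10^-4.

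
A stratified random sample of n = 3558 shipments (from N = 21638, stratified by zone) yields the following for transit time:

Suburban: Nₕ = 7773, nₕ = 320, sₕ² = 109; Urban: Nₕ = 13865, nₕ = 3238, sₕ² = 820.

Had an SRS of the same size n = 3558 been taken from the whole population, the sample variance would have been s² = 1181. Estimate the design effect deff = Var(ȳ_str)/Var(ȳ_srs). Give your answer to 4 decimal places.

0.4393

Var(ȳ_str) = Σ Wₕ²(1−fₕ)sₕ²/nₕ with Wₕ = Nₕ/21638:
  Suburban: (7773/21638)²·(1−320/7773)·109/320 = 0.042146554
  Urban: (13865/21638)²·(1−3238/13865)·820/3238 = 0.079695414
  → Var(ȳ_str) = 0.12184197.
Var(ȳ_srs) = (1 − 3558/21638)·1181/3558 = 0.27734814.
deff = 0.12184197 / 0.27734814 = 0.4393.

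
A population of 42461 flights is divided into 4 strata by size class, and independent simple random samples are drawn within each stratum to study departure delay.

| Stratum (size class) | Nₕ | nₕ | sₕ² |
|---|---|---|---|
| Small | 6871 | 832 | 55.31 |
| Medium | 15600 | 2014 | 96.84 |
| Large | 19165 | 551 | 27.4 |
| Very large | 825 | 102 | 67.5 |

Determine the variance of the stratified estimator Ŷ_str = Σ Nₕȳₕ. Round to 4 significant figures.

3.108 × 10^7

Var(Ŷ_str) = Σₕ Nₕ²(1 − fₕ)sₕ²/nₕ.
Small: 6871²·(1 − 832/6871)·55.31/832 = 2.7584512 × 10^6.
Medium: 15600²·(1 − 2014/15600)·96.84/2014 = 1.0190876 × 10^7.
Large: 19165²·(1 − 551/19165)·27.4/551 = 1.773975 × 10^7.
Very large: 825²·(1 − 102/825)·67.5/102 = 394726.1.
Sum = 3.1083803 × 10^7.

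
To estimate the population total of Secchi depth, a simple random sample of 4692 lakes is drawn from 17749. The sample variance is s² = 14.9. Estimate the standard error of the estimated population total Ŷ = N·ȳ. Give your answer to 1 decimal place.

Var(Ŷ) = N²·Var(ȳ) = N²·(1 − n/N)·s²/n.
f = 4692/17749 = 0.26435292; Var(ȳ) = 0.73564708·14.9/4692 = 0.0023361342.
Var(Ŷ) = 17749² · 0.0023361342 = 735945.35.
SE(Ŷ) = √(735945.35) = 857.9.

857.9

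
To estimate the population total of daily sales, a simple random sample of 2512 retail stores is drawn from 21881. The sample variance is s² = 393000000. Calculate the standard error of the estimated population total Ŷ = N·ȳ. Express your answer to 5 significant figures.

Var(Ŷ) = N²·Var(ȳ) = N²·(1 − n/N)·s²/n.
f = 2512/21881 = 0.11480280; Var(ȳ) = 0.88519720·393000000/2512 = 138488.26.
Var(Ŷ) = 21881² · 138488.26 = 6.6305154 × 10^13.
SE(Ŷ) = √(6.6305154 × 10^13) = 8.1428 × 10^6.

8.1428 × 10^6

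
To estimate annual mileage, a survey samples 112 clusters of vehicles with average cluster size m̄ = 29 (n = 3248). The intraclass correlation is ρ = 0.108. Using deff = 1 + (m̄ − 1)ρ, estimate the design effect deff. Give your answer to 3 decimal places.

4.024

deff = 1 + (29 − 1)·0.108 = 1 + 3.024 = 4.024.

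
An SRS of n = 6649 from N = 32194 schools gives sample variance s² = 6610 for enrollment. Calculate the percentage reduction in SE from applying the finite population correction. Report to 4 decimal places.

10.9230

f = n/N = 6649/32194 = 0.20652917.
SE_no-fpc = √(s²/n) = 0.99706291; SE_fpc = √((1−f)s²/n) = 0.88815353.
Ratio = √(1−f) = 0.89076980. Reduction = 100·(1 − 0.89076980) = 10.9230%.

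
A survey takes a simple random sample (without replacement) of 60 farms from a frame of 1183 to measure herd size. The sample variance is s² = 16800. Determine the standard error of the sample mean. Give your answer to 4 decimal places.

Under SRS without replacement, Var(ȳ) = (1 − f)·s²/n with f = n/N = 60/1183 = 0.05071851.
Var(ȳ) = (1 − 0.05071851)·16800/60 = 0.94928149·280 = 265.79882.
SE(ȳ) = √(265.79882) = 16.3033.

16.3033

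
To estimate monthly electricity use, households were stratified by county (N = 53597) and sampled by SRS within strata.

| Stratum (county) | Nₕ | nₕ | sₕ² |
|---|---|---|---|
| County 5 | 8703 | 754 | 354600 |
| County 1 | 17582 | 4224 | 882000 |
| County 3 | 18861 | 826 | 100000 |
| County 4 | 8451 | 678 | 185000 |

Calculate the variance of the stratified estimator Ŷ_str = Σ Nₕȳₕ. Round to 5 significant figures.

Var(Ŷ_str) = Σₕ Nₕ²(1 − fₕ)sₕ²/nₕ.
County 5: 8703²·(1 − 754/8703)·354600/754 = 3.2534854 × 10^10.
County 1: 17582²·(1 − 4224/17582)·882000/4224 = 4.9040444 × 10^10.
County 3: 18861²·(1 − 826/18861)·100000/826 = 4.1181372 × 10^10.
County 4: 8451²·(1 − 678/8451)·185000/678 = 1.792416 × 10^10.
Sum = 1.4068083 × 10^11.

1.4068 × 10^11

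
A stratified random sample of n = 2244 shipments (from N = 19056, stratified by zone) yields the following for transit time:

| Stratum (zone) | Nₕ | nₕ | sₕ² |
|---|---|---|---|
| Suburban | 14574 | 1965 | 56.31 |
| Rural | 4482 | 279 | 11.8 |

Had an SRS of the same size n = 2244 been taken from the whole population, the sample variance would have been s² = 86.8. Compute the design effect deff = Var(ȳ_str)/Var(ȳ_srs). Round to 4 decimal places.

0.4892

Var(ȳ_str) = Σ Wₕ²(1−fₕ)sₕ²/nₕ with Wₕ = Nₕ/19056:
  Suburban: (14574/19056)²·(1−1965/14574)·56.31/1965 = 0.014501699
  Rural: (4482/19056)²·(1−279/4482)·11.8/279 = 0.0021940451
  → Var(ȳ_str) = 0.016695744.
Var(ȳ_srs) = (1 − 2244/19056)·86.8/2244 = 0.034125931.
deff = 0.016695744 / 0.034125931 = 0.4892.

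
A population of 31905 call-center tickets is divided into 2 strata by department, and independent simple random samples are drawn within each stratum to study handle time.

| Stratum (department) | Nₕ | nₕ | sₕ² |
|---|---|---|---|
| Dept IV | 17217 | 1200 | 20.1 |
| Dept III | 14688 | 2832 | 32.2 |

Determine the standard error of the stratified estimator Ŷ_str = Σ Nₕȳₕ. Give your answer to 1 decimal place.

2568.9

Var(Ŷ_str) = Σₕ Nₕ²(1 − fₕ)sₕ²/nₕ.
Dept IV: 17217²·(1 − 1200/17217)·20.1/1200 = 4.6190585 × 10^6.
Dept III: 14688²·(1 − 2832/14688)·32.2/2832 = 1.9799922 × 10^6.
Sum = 6.5990507 × 10^6.
SE = √(6.5990507 × 10^6) = 2568.9.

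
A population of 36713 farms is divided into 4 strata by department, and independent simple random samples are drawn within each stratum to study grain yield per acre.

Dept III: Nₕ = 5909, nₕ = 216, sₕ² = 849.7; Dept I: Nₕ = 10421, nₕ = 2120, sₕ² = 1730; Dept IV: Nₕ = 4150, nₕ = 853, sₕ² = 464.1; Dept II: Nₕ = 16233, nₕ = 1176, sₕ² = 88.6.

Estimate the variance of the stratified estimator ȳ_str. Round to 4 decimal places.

0.1697

Var(ȳ_str) = Σₕ Wₕ²(1 − fₕ)sₕ²/nₕ with Wₕ = Nₕ/N, N = 36713.
Dept III: Wₕ = 0.16095116; term = 0.16095116²·(1 − 0.03655441)·849.7/216 = 0.098180964.
Dept I: Wₕ = 0.28385041; term = 0.28385041²·(1 − 0.20343537)·1730/2120 = 0.052373344.
Dept IV: Wₕ = 0.11303898; term = 0.11303898²·(1 − 0.20554217)·464.1/853 = 0.0055231881.
Dept II: Wₕ = 0.44215945; term = 0.44215945²·(1 − 0.07244502)·88.6/1176 = 0.013662302.
Sum = 0.1697398.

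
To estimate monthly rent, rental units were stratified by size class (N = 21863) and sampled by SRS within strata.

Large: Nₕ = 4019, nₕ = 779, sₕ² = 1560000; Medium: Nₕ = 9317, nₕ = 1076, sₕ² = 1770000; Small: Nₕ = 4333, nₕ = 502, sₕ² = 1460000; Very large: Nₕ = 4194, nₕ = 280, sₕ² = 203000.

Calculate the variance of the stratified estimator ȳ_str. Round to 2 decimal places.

444.69

Var(ȳ_str) = Σₕ Wₕ²(1 − fₕ)sₕ²/nₕ with Wₕ = Nₕ/N, N = 21863.
Large: Wₕ = 0.18382656; term = 0.18382656²·(1 − 0.19382931)·1560000/779 = 54.554509.
Medium: Wₕ = 0.42615378; term = 0.42615378²·(1 − 0.11548782)·1770000/1076 = 264.23935.
Small: Wₕ = 0.19818872; term = 0.19818872²·(1 − 0.11585507)·1460000/502 = 101.00212.
Very large: Wₕ = 0.19183095; term = 0.19183095²·(1 − 0.06676204)·203000/280 = 24.898188.
Sum = 444.69417.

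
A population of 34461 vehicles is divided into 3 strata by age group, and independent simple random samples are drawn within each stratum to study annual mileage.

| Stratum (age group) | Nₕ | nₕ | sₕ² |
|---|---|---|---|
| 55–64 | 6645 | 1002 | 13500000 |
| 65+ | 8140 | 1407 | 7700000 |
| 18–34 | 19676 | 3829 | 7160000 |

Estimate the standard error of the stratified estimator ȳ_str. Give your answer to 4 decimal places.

34.1900

Var(ȳ_str) = Σₕ Wₕ²(1 − fₕ)sₕ²/nₕ with Wₕ = Nₕ/N, N = 34461.
55–64: Wₕ = 0.19282667; term = 0.19282667²·(1 − 0.15079007)·13500000/1002 = 425.41748.
65+: Wₕ = 0.23620905; term = 0.23620905²·(1 − 0.17285012)·7700000/1407 = 252.56542.
18–34: Wₕ = 0.57096428; term = 0.57096428²·(1 − 0.19460256)·7160000/3829 = 490.97093.
Sum = 1168.9538.
SE = √(1168.9538) = 34.1900.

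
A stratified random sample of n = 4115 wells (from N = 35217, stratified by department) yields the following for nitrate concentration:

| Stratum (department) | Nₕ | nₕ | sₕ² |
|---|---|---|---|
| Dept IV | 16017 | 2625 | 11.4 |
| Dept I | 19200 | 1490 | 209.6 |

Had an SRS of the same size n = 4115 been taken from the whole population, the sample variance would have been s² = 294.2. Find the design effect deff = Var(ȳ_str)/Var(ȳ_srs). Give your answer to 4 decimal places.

0.6227

Var(ȳ_str) = Σ Wₕ²(1−fₕ)sₕ²/nₕ with Wₕ = Nₕ/35217:
  Dept IV: (16017/35217)²·(1−2625/16017)·11.4/2625 = 7.5109945 × 10^-4
  Dept I: (19200/35217)²·(1−1490/19200)·209.6/1490 = 0.038567375
  → Var(ȳ_str) = 0.039318474.
Var(ȳ_srs) = (1 − 4115/35217)·294.2/4115 = 0.063140612.
deff = 0.039318474 / 0.063140612 = 0.6227.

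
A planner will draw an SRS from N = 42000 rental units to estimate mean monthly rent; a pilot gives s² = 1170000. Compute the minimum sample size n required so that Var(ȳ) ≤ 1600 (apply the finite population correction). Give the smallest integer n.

Without fpc, n₀ = s²/D = 1170000/1600 = 731.2500.
With fpc, (1 − n/N)·s²/n ≤ D requires n ≥ n₀/(1 + n₀/N) = 731.2500/(1 + 731.2500/42000) = 718.7363.
Rounding up, n = 719.

719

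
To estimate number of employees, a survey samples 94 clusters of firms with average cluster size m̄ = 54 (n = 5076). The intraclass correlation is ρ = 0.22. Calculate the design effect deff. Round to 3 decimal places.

12.660

deff = 1 + (54 − 1)·0.22 = 1 + 11.66 = 12.66.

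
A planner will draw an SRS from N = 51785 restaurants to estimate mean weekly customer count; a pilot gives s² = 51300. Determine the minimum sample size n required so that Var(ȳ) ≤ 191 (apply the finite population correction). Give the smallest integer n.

Without fpc, n₀ = s²/D = 51300/191 = 268.5864.
With fpc, (1 − n/N)·s²/n ≤ D requires n ≥ n₀/(1 + n₀/N) = 268.5864/(1 + 268.5864/51785) = 267.2005.
Rounding up, n = 268.

268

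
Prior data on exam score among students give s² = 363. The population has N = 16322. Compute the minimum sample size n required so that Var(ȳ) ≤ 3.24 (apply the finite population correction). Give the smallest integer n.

Without fpc, n₀ = s²/D = 363/3.24 = 112.0370.
With fpc, (1 − n/N)·s²/n ≤ D requires n ≥ n₀/(1 + n₀/N) = 112.0370/(1 + 112.0370/16322) = 111.2732.
Rounding up, n = 112.

112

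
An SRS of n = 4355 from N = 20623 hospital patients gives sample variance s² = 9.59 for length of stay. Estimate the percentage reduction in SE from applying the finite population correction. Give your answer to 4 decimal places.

11.1840

f = n/N = 4355/20623 = 0.21117199.
SE_no-fpc = √(s²/n) = 0.046926182; SE_fpc = √((1−f)s²/n) = 0.041677953.
Ratio = √(1−f) = 0.88815990. Reduction = 100·(1 − 0.88815990) = 11.1840%.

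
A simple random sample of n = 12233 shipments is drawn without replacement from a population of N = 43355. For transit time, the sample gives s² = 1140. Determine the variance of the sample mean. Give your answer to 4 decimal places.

Under SRS without replacement, Var(ȳ) = (1 − f)·s²/n with f = n/N = 12233/43355 = 0.28215892.
Var(ȳ) = (1 − 0.28215892)·1140/12233 = 0.71784108·0.09319055 = 0.066896005.

0.0669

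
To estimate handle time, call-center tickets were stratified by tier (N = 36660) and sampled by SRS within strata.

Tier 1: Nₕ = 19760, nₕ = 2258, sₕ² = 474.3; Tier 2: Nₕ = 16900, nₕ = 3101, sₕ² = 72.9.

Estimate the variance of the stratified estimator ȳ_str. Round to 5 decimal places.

Var(ȳ_str) = Σₕ Wₕ²(1 − fₕ)sₕ²/nₕ with Wₕ = Nₕ/N, N = 36660.
Tier 1: Wₕ = 0.53900709; term = 0.53900709²·(1 − 0.11427126)·474.3/2258 = 0.054052886.
Tier 2: Wₕ = 0.46099291; term = 0.46099291²·(1 − 0.18349112)·72.9/3101 = 0.0040792015.
Sum = 0.058132088.

0.05813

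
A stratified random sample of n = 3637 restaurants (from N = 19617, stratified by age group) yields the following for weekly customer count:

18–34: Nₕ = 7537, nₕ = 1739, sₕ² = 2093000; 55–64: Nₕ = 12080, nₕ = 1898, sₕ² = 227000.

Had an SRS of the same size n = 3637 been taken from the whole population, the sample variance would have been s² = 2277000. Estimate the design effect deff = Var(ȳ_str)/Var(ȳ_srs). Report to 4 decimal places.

0.3429

Var(ȳ_str) = Σ Wₕ²(1−fₕ)sₕ²/nₕ with Wₕ = Nₕ/19617:
  18–34: (7537/19617)²·(1−1739/7537)·2093000/1739 = 136.67252
  55–64: (12080/19617)²·(1−1898/12080)·227000/1898 = 38.226496
  → Var(ȳ_str) = 174.89902.
Var(ȳ_srs) = (1 − 3637/19617)·2277000/3637 = 509.99264.
deff = 174.89902 / 509.99264 = 0.3429.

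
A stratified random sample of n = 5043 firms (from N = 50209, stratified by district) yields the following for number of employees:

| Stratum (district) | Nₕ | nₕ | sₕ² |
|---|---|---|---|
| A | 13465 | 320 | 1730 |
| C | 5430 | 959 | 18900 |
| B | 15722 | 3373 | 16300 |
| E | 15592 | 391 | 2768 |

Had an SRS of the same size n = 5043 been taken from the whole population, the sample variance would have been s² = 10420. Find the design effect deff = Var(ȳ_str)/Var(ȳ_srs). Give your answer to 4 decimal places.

0.8647

Var(ȳ_str) = Σ Wₕ²(1−fₕ)sₕ²/nₕ with Wₕ = Nₕ/50209:
  A: (13465/50209)²·(1−320/13465)·1730/320 = 0.37957704
  C: (5430/50209)²·(1−959/5430)·18900/959 = 0.18979491
  B: (15722/50209)²·(1−3373/15722)·16300/3373 = 0.37217543
  E: (15592/50209)²·(1−391/15592)·2768/391 = 0.66557986
  → Var(ȳ_str) = 1.6071272.
Var(ȳ_srs) = (1 − 5043/50209)·10420/5043 = 1.8586979.
deff = 1.6071272 / 1.8586979 = 0.8647.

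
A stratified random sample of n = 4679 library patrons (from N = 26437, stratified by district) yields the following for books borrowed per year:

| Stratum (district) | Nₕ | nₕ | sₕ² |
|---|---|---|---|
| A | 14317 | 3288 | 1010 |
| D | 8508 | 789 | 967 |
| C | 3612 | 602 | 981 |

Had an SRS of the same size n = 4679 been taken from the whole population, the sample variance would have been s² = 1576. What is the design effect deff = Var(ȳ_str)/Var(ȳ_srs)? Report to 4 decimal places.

Var(ȳ_str) = Σ Wₕ²(1−fₕ)sₕ²/nₕ with Wₕ = Nₕ/26437:
  A: (14317/26437)²·(1−3288/14317)·1010/3288 = 0.069399027
  D: (8508/26437)²·(1−789/8508)·967/789 = 0.11516318
  C: (3612/26437)²·(1−602/3612)·981/602 = 0.025349092
  → Var(ȳ_str) = 0.2099113.
Var(ȳ_srs) = (1 − 4679/26437)·1576/4679 = 0.27721069.
deff = 0.2099113 / 0.27721069 = 0.7572.

0.7572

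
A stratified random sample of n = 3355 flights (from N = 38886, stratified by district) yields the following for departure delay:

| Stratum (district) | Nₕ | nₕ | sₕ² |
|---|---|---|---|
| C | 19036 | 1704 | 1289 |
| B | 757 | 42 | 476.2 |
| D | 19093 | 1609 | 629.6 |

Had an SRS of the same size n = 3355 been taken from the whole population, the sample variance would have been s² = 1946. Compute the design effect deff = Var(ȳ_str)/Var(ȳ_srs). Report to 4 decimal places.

Var(ȳ_str) = Σ Wₕ²(1−fₕ)sₕ²/nₕ with Wₕ = Nₕ/38886:
  C: (19036/38886)²·(1−1704/19036)·1289/1704 = 0.16505214
  B: (757/38886)²·(1−42/757)·476.2/42 = 0.0040584059
  D: (19093/38886)²·(1−1609/19093)·629.6/1609 = 0.086384754
  → Var(ȳ_str) = 0.2554953.
Var(ȳ_srs) = (1 − 3355/38886)·1946/3355 = 0.52998609.
deff = 0.2554953 / 0.52998609 = 0.4821.

0.4821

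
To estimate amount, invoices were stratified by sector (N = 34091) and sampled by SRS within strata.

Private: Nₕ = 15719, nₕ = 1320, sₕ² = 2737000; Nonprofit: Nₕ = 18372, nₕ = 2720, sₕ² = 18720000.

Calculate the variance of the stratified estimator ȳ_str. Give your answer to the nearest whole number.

Var(ȳ_str) = Σₕ Wₕ²(1 − fₕ)sₕ²/nₕ with Wₕ = Nₕ/N, N = 34091.
Private: Wₕ = 0.46108944; term = 0.46108944²·(1 − 0.08397481)·2737000/1320 = 403.81145.
Nonprofit: Wₕ = 0.53891056; term = 0.53891056²·(1 − 0.14805138)·18720000/2720 = 1702.8788.
Sum = 2106.6903.

2107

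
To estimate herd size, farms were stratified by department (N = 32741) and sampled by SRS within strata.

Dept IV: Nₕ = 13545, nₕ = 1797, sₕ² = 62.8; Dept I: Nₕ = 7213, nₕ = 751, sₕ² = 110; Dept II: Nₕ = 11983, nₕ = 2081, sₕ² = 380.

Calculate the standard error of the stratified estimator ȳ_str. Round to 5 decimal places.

0.17824

Var(ȳ_str) = Σₕ Wₕ²(1 − fₕ)sₕ²/nₕ with Wₕ = Nₕ/N, N = 32741.
Dept IV: Wₕ = 0.41370148; term = 0.41370148²·(1 − 0.13266888)·62.8/1797 = 0.0051876496.
Dept I: Wₕ = 0.22030482; term = 0.22030482²·(1 − 0.10411757)·110/751 = 0.0063687141.
Dept II: Wₕ = 0.36599371; term = 0.36599371²·(1 − 0.17366269)·380/2081 = 0.020212318.
Sum = 0.031768682.
SE = √(0.031768682) = 0.17824.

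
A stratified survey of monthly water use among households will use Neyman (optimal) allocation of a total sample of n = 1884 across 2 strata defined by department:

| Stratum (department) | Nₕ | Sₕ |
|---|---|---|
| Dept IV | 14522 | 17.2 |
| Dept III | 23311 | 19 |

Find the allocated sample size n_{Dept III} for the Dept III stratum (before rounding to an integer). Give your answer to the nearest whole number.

1205

Neyman allocation: nₕ = n·NₕSₕ / Σⱼ NⱼSⱼ.
Σ NⱼSⱼ = 14522·17.2 + 23311·19 = 692687.4.
n_{Dept III} = 1884·23311·19 / 692687.4 = 1205.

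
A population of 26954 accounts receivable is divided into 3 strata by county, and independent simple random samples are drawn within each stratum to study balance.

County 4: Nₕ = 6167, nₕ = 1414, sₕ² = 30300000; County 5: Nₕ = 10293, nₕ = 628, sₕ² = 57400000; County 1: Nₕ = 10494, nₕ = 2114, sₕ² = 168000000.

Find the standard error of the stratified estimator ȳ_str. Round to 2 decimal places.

151.66

Var(ȳ_str) = Σₕ Wₕ²(1 − fₕ)sₕ²/nₕ with Wₕ = Nₕ/N, N = 26954.
County 4: Wₕ = 0.22879721; term = 0.22879721²·(1 − 0.22928490)·30300000/1414 = 864.54685.
County 5: Wₕ = 0.38187282; term = 0.38187282²·(1 − 0.06101234)·57400000/628 = 12515.541.
County 1: Wₕ = 0.38932997; term = 0.38932997²·(1 − 0.20144845)·168000000/2114 = 9619.288.
Sum = 22999.376.
SE = √(22999.376) = 151.66.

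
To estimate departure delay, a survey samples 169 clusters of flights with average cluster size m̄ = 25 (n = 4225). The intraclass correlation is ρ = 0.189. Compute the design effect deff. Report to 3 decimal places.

5.536

deff = 1 + (25 − 1)·0.189 = 1 + 4.536 = 5.536.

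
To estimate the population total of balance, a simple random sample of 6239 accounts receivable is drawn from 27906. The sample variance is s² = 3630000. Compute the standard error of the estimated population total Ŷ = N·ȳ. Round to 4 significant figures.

Var(Ŷ) = N²·Var(ȳ) = N²·(1 − n/N)·s²/n.
f = 6239/27906 = 0.22357199; Var(ȳ) = 0.77642801·3630000/6239 = 451.74446.
Var(Ŷ) = 27906² · 451.74446 = 3.5179367 × 10^11.
SE(Ŷ) = √(3.5179367 × 10^11) = 593100.

593100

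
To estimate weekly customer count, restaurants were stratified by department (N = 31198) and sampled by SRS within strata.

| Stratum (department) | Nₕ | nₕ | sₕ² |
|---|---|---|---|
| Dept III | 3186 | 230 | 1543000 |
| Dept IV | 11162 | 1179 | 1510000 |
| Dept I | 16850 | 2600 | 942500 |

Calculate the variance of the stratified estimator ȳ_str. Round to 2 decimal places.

300.97

Var(ȳ_str) = Σₕ Wₕ²(1 − fₕ)sₕ²/nₕ with Wₕ = Nₕ/N, N = 31198.
Dept III: Wₕ = 0.10212193; term = 0.10212193²·(1 − 0.07219083)·1543000/230 = 64.913464.
Dept IV: Wₕ = 0.35777934; term = 0.35777934²·(1 − 0.10562623)·1510000/1179 = 146.62659.
Dept I: Wₕ = 0.54009872; term = 0.54009872²·(1 − 0.15430267)·942500/2600 = 89.427126.
Sum = 300.96718.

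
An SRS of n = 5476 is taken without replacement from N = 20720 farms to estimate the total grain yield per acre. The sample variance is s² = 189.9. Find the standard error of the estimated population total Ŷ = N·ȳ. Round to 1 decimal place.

3309.6

Var(Ŷ) = N²·Var(ȳ) = N²·(1 − n/N)·s²/n.
f = 5476/20720 = 0.26428571; Var(ȳ) = 0.73571429·189.9/5476 = 0.02551354.
Var(Ŷ) = 20720² · 0.02551354 = 1.0953432 × 10^7.
SE(Ŷ) = √(1.0953432 × 10^7) = 3309.6.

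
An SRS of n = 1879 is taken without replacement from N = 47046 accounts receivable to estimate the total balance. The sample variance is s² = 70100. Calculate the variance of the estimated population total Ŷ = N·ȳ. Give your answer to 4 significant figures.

7.927 × 10^10

Var(Ŷ) = N²·Var(ȳ) = N²·(1 − n/N)·s²/n.
f = 1879/47046 = 0.03993963; Var(ȳ) = 0.96006037·70100/1879 = 35.817047.
Var(Ŷ) = 47046² · 35.817047 = 7.9274806 × 10^10.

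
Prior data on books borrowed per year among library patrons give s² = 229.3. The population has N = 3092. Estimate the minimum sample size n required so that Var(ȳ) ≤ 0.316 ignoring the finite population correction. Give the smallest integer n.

Without fpc, n₀ = s²/D = 229.3/0.316 = 725.6329.
Rounding up, n = 726.

726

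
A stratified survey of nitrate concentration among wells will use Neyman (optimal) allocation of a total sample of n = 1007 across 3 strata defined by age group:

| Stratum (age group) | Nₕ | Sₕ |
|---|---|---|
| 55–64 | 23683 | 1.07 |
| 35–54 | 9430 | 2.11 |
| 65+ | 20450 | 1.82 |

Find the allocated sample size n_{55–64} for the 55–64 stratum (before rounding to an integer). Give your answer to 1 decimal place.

Neyman allocation: nₕ = n·NₕSₕ / Σⱼ NⱼSⱼ.
Σ NⱼSⱼ = 23683·1.07 + 9430·2.11 + 20450·1.82 = 82457.11.
n_{55–64} = 1007·23683·1.07 / 82457.11 = 309.5.

309.5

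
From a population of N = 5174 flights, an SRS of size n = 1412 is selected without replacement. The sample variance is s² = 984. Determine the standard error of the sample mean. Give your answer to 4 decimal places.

0.7118

Under SRS without replacement, Var(ȳ) = (1 − f)·s²/n with f = n/N = 1412/5174 = 0.27290298.
Var(ȳ) = (1 − 0.27290298)·984/1412 = 0.72709702·0.69688385 = 0.50670218.
SE(ȳ) = √(0.50670218) = 0.7118.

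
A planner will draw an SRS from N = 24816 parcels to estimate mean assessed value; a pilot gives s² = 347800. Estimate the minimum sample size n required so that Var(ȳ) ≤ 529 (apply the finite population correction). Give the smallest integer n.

641

Without fpc, n₀ = s²/D = 347800/529 = 657.4669.
With fpc, (1 − n/N)·s²/n ≤ D requires n ≥ n₀/(1 + n₀/N) = 657.4669/(1 + 657.4669/24816) = 640.4978.
Rounding up, n = 641.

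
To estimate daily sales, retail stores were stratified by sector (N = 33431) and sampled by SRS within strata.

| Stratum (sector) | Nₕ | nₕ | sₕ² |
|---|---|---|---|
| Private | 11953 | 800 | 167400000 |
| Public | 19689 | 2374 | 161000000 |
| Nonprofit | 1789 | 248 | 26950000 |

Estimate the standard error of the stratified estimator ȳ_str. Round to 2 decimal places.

Var(ȳ_str) = Σₕ Wₕ²(1 − fₕ)sₕ²/nₕ with Wₕ = Nₕ/N, N = 33431.
Private: Wₕ = 0.35754240; term = 0.35754240²·(1 − 0.06692880)·167400000/800 = 24959.47.
Public: Wₕ = 0.58894439; term = 0.58894439²·(1 − 0.12057494)·161000000/2374 = 20686.765.
Nonprofit: Wₕ = 0.05351321; term = 0.05351321²·(1 − 0.13862493)·26950000/248 = 268.05341.
Sum = 45914.288.
SE = √(45914.288) = 214.28.

214.28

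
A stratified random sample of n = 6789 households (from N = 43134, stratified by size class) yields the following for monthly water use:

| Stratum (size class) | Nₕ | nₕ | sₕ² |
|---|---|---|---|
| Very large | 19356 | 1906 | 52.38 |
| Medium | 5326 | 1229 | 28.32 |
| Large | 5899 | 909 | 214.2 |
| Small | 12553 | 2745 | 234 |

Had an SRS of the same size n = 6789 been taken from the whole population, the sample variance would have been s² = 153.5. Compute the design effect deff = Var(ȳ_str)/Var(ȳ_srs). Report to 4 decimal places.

0.7678

Var(ȳ_str) = Σ Wₕ²(1−fₕ)sₕ²/nₕ with Wₕ = Nₕ/43134:
  Very large: (19356/43134)²·(1−1906/19356)·52.38/1906 = 0.0049890077
  Medium: (5326/43134)²·(1−1229/5326)·28.32/1229 = 2.7025207 × 10^-4
  Large: (5899/43134)²·(1−909/5899)·214.2/909 = 0.0037281644
  Small: (12553/43134)²·(1−2745/12553)·234/2745 = 0.005641077
  → Var(ȳ_str) = 0.014628501.
Var(ȳ_srs) = (1 − 6789/43134)·153.5/6789 = 0.019051427.
deff = 0.014628501 / 0.019051427 = 0.7678.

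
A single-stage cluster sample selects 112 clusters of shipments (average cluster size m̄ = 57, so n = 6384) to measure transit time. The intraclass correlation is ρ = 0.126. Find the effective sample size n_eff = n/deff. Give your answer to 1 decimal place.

deff = 1 + (57 − 1)·0.126 = 1 + 7.056 = 8.056.
n_eff = 6384 / 8.056 = 792.5.

792.5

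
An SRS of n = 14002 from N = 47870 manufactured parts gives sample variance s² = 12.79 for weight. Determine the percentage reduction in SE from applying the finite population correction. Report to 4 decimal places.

15.8870

f = n/N = 14002/47870 = 0.29250052.
SE_no-fpc = √(s²/n) = 0.030223185; SE_fpc = √((1−f)s²/n) = 0.025421624.
Ratio = √(1−f) = 0.84112988. Reduction = 100·(1 − 0.84112988) = 15.8870%.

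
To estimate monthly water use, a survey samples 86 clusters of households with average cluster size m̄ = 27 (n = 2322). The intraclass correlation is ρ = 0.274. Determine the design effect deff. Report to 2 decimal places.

8.12

deff = 1 + (27 − 1)·0.274 = 1 + 7.124 = 8.124.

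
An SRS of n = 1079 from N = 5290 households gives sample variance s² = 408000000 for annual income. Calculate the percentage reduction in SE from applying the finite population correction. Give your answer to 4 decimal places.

10.7795

f = n/N = 1079/5290 = 0.20396975.
SE_no-fpc = √(s²/n) = 614.92105; SE_fpc = √((1−f)s²/n) = 548.6358.
Ratio = √(1−f) = 0.89220527. Reduction = 100·(1 − 0.89220527) = 10.7795%.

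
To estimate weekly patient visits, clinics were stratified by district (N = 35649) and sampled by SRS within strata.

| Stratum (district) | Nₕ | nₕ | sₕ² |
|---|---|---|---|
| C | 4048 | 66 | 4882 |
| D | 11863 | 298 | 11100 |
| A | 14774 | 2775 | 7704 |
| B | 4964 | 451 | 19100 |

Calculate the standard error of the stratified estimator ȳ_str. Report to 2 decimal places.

2.47

Var(ȳ_str) = Σₕ Wₕ²(1 − fₕ)sₕ²/nₕ with Wₕ = Nₕ/N, N = 35649.
C: Wₕ = 0.11355157; term = 0.11355157²·(1 − 0.01630435)·4882/66 = 0.93821181.
D: Wₕ = 0.33277231; term = 0.33277231²·(1 − 0.02512012)·11100/298 = 4.0211676.
A: Wₕ = 0.41442958; term = 0.41442958²·(1 − 0.18782997)·7704/2775 = 0.38725919.
B: Wₕ = 0.13924654; term = 0.13924654²·(1 − 0.09085415)·19100/451 = 0.74655056.
Sum = 6.0931892.
SE = √(6.0931892) = 2.47.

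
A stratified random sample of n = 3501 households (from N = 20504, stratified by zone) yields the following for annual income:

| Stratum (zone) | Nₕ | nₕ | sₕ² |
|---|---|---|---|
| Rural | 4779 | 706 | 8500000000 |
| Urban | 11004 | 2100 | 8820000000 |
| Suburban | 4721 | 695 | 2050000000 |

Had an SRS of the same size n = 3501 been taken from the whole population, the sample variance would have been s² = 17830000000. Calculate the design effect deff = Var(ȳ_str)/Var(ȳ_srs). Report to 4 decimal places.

0.3953

Var(ȳ_str) = Σ Wₕ²(1−fₕ)sₕ²/nₕ with Wₕ = Nₕ/20504:
  Rural: (4779/20504)²·(1−706/4779)·8500000000/706 = 557427.61
  Urban: (11004/20504)²·(1−2100/11004)·8820000000/2100 = 978831.27
  Suburban: (4721/20504)²·(1−695/4721)·2050000000/695 = 133352.03
  → Var(ȳ_str) = 1.6696109 × 10^6.
Var(ȳ_srs) = (1 − 3501/20504)·17830000000/3501 = 4.2232442 × 10^6.
deff = (1.6696109 × 10^6) / (4.2232442 × 10^6) = 0.3953.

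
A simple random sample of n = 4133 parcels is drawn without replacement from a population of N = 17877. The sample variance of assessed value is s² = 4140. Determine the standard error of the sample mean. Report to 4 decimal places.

0.8776

Under SRS without replacement, Var(ȳ) = (1 − f)·s²/n with f = n/N = 4133/17877 = 0.23119092.
Var(ȳ) = (1 − 0.23119092)·4140/4133 = 0.76880908·1.0016937 = 0.7701112.
SE(ȳ) = √(0.7701112) = 0.8776.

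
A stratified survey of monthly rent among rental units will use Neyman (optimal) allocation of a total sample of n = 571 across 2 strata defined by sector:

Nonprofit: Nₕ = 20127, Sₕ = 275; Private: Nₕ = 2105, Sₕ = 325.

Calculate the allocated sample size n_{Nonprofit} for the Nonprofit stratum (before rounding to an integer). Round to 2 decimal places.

Neyman allocation: nₕ = n·NₕSₕ / Σⱼ NⱼSⱼ.
Σ NⱼSⱼ = 20127·275 + 2105·325 = 6.21905 × 10^6.
n_{Nonprofit} = 571·20127·275 / (6.21905 × 10^6) = 508.19.

508.19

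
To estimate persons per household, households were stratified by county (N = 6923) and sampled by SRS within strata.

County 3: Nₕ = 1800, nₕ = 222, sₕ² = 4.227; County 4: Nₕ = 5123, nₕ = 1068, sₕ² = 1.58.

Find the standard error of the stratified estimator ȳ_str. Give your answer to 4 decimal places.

Var(ȳ_str) = Σₕ Wₕ²(1 − fₕ)sₕ²/nₕ with Wₕ = Nₕ/N, N = 6923.
County 3: Wₕ = 0.26000289; term = 0.26000289²·(1 − 0.12333333)·4.227/222 = 0.0011284183.
County 4: Wₕ = 0.73999711; term = 0.73999711²·(1 − 0.20847160)·1.58/1068 = 6.4122786 × 10^-4.
Sum = 0.0017696462.
SE = √(0.0017696462) = 0.0421.

0.0421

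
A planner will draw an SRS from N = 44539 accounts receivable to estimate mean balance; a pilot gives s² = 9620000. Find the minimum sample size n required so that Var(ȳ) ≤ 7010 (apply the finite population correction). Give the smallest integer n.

1332

Without fpc, n₀ = s²/D = 9620000/7010 = 1372.3252.
With fpc, (1 − n/N)·s²/n ≤ D requires n ≥ n₀/(1 + n₀/N) = 1372.3252/(1 + 1372.3252/44539) = 1331.3053.
Rounding up, n = 1332.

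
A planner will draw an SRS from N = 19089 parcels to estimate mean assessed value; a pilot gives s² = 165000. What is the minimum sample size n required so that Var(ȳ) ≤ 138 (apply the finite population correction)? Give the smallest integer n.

1126

Without fpc, n₀ = s²/D = 165000/138 = 1195.6522.
With fpc, (1 − n/N)·s²/n ≤ D requires n ≥ n₀/(1 + n₀/N) = 1195.6522/(1 + 1195.6522/19089) = 1125.1761.
Rounding up, n = 1126.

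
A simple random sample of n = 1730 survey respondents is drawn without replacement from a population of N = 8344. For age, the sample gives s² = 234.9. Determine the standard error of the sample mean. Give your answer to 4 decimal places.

0.3281

Under SRS without replacement, Var(ȳ) = (1 − f)·s²/n with f = n/N = 1730/8344 = 0.20733461.
Var(ȳ) = (1 − 0.20733461)·234.9/1730 = 0.79266539·0.13578035 = 0.10762838.
SE(ȳ) = √(0.10762838) = 0.3281.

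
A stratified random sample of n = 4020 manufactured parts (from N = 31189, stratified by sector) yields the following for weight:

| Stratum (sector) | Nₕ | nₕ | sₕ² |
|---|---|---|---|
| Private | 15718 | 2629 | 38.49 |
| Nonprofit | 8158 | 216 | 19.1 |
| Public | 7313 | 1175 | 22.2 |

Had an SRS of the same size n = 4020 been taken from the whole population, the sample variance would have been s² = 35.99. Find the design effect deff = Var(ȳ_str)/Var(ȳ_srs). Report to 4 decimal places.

Var(ȳ_str) = Σ Wₕ²(1−fₕ)sₕ²/nₕ with Wₕ = Nₕ/31189:
  Private: (15718/31189)²·(1−2629/15718)·38.49/2629 = 0.003096408
  Nonprofit: (8158/31189)²·(1−216/8158)·19.1/216 = 0.005889661
  Public: (7313/31189)²·(1−1175/7313)·22.2/1175 = 8.7183573 × 10^-4
  → Var(ȳ_str) = 0.0098579047.
Var(ȳ_srs) = (1 − 4020/31189)·35.99/4020 = 0.0077988038.
deff = 0.0098579047 / 0.0077988038 = 1.2640.

1.2640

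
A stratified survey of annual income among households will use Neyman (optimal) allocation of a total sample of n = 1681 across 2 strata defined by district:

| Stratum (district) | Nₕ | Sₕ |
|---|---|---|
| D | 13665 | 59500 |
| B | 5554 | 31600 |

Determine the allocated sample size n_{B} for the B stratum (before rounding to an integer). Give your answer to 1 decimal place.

Neyman allocation: nₕ = n·NₕSₕ / Σⱼ NⱼSⱼ.
Σ NⱼSⱼ = 13665·59500 + 5554·31600 = 9.885739 × 10^8.
n_{B} = 1681·5554·31600 / (9.885739 × 10^8) = 298.4.

298.4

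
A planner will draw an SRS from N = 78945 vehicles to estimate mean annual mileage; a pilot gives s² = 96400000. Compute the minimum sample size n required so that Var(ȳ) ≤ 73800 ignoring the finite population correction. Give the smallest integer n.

1307

Without fpc, n₀ = s²/D = 96400000/73800 = 1306.2331.
Rounding up, n = 1307.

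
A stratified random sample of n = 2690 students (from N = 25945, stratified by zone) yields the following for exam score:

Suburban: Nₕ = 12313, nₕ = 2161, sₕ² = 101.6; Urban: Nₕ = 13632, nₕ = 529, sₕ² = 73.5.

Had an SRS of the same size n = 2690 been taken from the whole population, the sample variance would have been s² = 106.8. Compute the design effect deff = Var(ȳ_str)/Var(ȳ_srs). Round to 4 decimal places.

1.2814

Var(ȳ_str) = Σ Wₕ²(1−fₕ)sₕ²/nₕ with Wₕ = Nₕ/25945:
  Suburban: (12313/25945)²·(1−2161/12313)·101.6/2161 = 0.0087306601
  Urban: (13632/25945)²·(1−529/13632)·73.5/529 = 0.036868429
  → Var(ȳ_str) = 0.045599089.
Var(ȳ_srs) = (1 − 2690/25945)·106.8/2690 = 0.035586202.
deff = 0.045599089 / 0.035586202 = 1.2814.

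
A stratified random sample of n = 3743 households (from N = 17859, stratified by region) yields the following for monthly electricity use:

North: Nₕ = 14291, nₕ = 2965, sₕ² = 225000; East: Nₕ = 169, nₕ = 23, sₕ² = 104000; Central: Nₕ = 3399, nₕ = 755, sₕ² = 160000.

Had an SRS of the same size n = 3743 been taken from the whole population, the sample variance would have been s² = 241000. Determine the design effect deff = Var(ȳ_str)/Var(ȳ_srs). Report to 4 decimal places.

Var(ȳ_str) = Σ Wₕ²(1−fₕ)sₕ²/nₕ with Wₕ = Nₕ/17859:
  North: (14291/17859)²·(1−2965/14291)·225000/2965 = 38.510816
  East: (169/17859)²·(1−23/169)·104000/23 = 0.34980885
  Central: (3399/17859)²·(1−755/3399)·160000/755 = 5.9713341
  → Var(ȳ_str) = 44.831959.
Var(ȳ_srs) = (1 − 3743/17859)·241000/3743 = 50.892259.
deff = 44.831959 / 50.892259 = 0.8809.

0.8809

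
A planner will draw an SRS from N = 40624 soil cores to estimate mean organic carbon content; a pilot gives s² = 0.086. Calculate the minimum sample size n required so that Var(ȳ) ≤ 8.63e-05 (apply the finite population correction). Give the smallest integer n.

973

Without fpc, n₀ = s²/D = 0.086/8.63e-05 = 996.5238.
With fpc, (1 − n/N)·s²/n ≤ D requires n ≥ n₀/(1 + n₀/N) = 996.5238/(1 + 996.5238/40624) = 972.6639.
Rounding up, n = 973.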